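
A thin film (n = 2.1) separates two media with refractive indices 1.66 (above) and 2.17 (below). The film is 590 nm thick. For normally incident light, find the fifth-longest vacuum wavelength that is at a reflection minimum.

551 nm

Top surface (1.66 → 2.1): reflection off a higher-index medium gives a half-wave phase shift.
Ray reflecting at the bottom interface goes from n = 2.1 toward n = 2.17: a half-wave phase shift.
The two reflections carry the same phase change, so no net offset.
So the condition for destructive reflection is 2 n t = (m + ½) λ.
λ = 2 n t / (m + ½). The fifth-longest wavelength is m = 4: λ = 2 × 2.1 × 590 / 4.50 = 551 nm.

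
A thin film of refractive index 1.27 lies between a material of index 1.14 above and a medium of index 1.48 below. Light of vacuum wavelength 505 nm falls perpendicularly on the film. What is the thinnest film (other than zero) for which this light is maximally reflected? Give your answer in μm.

Top surface (1.14 → 1.27): reflection off a higher-index medium gives a half-wave phase shift.
At the lower boundary (n = 1.27 to n = 1.48) the reflected ray undergoes a half-wave phase shift.
The two reflections carry the same phase change, so no net offset.
So the condition for constructive reflection is 2 n t = m λ.
Minimum nonzero at m = 1: t = λ / (2 n) = 505 / (2 × 1.27) = 199 nm.

0.199 μm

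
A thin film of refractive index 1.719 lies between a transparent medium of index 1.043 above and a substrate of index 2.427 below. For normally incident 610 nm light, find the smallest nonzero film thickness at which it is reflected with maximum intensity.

Ray reflecting at the top interface goes from n = 1.043 toward n = 1.719: a half-wave phase shift.
Ray reflecting at the bottom interface goes from n = 1.719 toward n = 2.427: a half-wave phase shift.
Net: no relative phase inversion (both shifts match).
So the condition for constructive reflection is 2 n t = m λ.
Minimum nonzero at m = 1: t = λ / (2 n) = 610 / (2 × 1.719) = 177 nm.

177 nm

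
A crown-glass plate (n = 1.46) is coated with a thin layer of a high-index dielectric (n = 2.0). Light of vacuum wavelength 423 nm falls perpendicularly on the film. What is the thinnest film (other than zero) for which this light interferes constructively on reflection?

Ray reflecting at the top interface goes from n = 1.0 toward n = 2.0: a half-wave phase shift.
Ray reflecting at the bottom interface goes from n = 2.0 toward n = 1.46: no phase shift.
Exactly one π shift → a net half-wave offset.
For maximum reflection here: 2 n t = (m + ½) λ.
Minimum at m = 0: t = λ / (4 n) = 423 / (4 × 2.0) = 52.9 nm.

52.9 nm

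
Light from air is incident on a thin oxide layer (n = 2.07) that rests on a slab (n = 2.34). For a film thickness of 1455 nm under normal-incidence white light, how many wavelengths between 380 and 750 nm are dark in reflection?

8

At the upper boundary (n = 1.0 to n = 2.07) the reflected ray undergoes a half-wave phase shift.
Bottom surface (2.07 → 2.34): reflection off a higher-index medium gives a half-wave phase shift.
Zero or two π shifts → no net half-wave offset.
For minimum reflection here: 2 n t = (m + ½) λ.
λ = 2 n t / (m + ½) = 6024 / (m + ½) nm.
m=7: 803 nm (IR); m=8: 709 nm (visible); m=9: 634 nm (visible); m=10: 574 nm (visible); m=11: 524 nm (visible); m=12: 482 nm (visible); m=13: 446 nm (visible); m=14: 415 nm (visible); m=15: 389 nm (visible); m=16: 365 nm (UV).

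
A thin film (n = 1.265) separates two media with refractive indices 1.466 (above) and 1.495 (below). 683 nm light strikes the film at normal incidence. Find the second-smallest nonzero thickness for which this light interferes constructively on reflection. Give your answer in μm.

0.405 μm

Top surface (1.466 → 1.265): reflection off a lower-index medium gives no phase shift.
At the lower boundary (n = 1.265 to n = 1.495) the reflected ray undergoes a half-wave phase shift.
Exactly one π shift → a net half-wave offset.
So the condition for constructive reflection is 2 n t = (m + ½) λ.
The second-smallest nonzero thickness corresponds to m = 1: t = (m + ½) λ / (2 n) = 1.50 × 683 / (2 × 1.265) = 405 nm.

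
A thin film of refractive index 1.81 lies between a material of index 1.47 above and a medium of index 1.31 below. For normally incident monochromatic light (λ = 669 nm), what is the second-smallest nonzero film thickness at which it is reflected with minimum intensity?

370 nm

Ray reflecting at the top interface goes from n = 1.47 toward n = 1.81: a half-wave phase shift.
Bottom surface (1.81 → 1.31): reflection off a lower-index medium gives no phase shift.
The two reflections differ by half a wavelength.
For minimum reflection here: 2 n t = m λ.
The second-smallest nonzero thickness corresponds to m = 2: t = m λ / (2 n) = 2.00 × 669 / (2 × 1.81) = 370 nm.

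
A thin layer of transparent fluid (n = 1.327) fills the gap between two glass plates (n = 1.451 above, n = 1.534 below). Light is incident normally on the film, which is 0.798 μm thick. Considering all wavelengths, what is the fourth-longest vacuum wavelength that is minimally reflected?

Top surface (1.451 → 1.327): reflection off a lower-index medium gives no phase shift.
Bottom surface (1.327 → 1.534): reflection off a higher-index medium gives a half-wave phase shift.
Exactly one π shift → a net half-wave offset.
So the condition for destructive reflection is 2 n t = m λ.
λ = 2 n t / m. The fourth-longest wavelength is m = 4: λ = 2 × 1.327 × 798 / 4.00 = 529 nm.

529 nm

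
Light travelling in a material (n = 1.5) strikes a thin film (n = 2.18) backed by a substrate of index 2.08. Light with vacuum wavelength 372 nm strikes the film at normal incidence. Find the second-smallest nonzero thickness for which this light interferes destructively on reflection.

171 nm

Ray reflecting at the top interface goes from n = 1.5 toward n = 2.18: a half-wave phase shift.
At the lower boundary (n = 2.18 to n = 2.08) the reflected ray undergoes no phase shift.
Exactly one π shift → a net half-wave offset.
For minimum reflection here: 2 n t = m λ.
The second-smallest nonzero thickness corresponds to m = 2: t = m λ / (2 n) = 2.00 × 372 / (2 × 2.18) = 171 nm.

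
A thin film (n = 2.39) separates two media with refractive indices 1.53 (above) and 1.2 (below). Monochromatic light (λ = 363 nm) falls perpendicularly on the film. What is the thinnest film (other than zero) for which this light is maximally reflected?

At the upper boundary (n = 1.53 to n = 2.39) the reflected ray undergoes a half-wave phase shift.
At the lower boundary (n = 2.39 to n = 1.2) the reflected ray undergoes no phase shift.
Net: one phase inversion between the two reflected rays.
So the condition for constructive reflection is 2 n t = (m + ½) λ.
Minimum at m = 0: t = λ / (4 n) = 363 / (4 × 2.39) = 38.0 nm.

38.0 nm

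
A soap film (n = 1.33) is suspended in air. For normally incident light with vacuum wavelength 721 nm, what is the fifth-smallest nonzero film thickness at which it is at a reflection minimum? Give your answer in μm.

Ray reflecting at the top interface goes from n = 1.0 toward n = 1.33: a half-wave phase shift.
Ray reflecting at the bottom interface goes from n = 1.33 toward n = 1.0: no phase shift.
Exactly one π shift → a net half-wave offset.
With one net inversion, destructive interference in reflection requires 2 n t = m λ.
The fifth-smallest nonzero thickness corresponds to m = 5: t = m λ / (2 n) = 5.00 × 721 / (2 × 1.33) = 1355 nm.

1.36 μm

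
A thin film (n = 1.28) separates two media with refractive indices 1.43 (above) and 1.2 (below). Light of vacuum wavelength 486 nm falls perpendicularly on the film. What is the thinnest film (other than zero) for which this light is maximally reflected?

Top surface (1.43 → 1.28): reflection off a lower-index medium gives no phase shift.
Bottom surface (1.28 → 1.2): reflection off a lower-index medium gives no phase shift.
Net: no relative phase inversion (both shifts match).
So the condition for constructive reflection is 2 n t = m λ.
Minimum nonzero at m = 1: t = λ / (2 n) = 486 / (2 × 1.28) = 190 nm.

190 nm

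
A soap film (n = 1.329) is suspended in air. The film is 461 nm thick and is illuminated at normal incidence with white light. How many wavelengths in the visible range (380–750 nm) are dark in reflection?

Top surface (1.0 → 1.329): reflection off a higher-index medium gives a half-wave phase shift.
Ray reflecting at the bottom interface goes from n = 1.329 toward n = 1.0: no phase shift.
Exactly one π shift → a net half-wave offset.
For dark reflection here: 2 n t = m λ.
λ = 2 n t / m = 1225 / m nm.
m=1: 1225 nm (IR); m=2: 613 nm (visible); m=3: 408 nm (visible); m=4: 306 nm (UV).

2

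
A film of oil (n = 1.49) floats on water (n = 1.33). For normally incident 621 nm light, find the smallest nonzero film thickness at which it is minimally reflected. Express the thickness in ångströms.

2084 Å

At the upper boundary (n = 1.0 to n = 1.49) the reflected ray undergoes a half-wave phase shift.
Bottom surface (1.49 → 1.33): reflection off a lower-index medium gives no phase shift.
Exactly one π shift → a net half-wave offset.
So the condition for destructive reflection is 2 n t = m λ.
Minimum nonzero at m = 1: t = λ / (2 n) = 621 / (2 × 1.49) = 208 nm.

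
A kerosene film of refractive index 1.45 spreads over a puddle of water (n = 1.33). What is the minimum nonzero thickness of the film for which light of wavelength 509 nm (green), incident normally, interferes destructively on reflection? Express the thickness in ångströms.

At the upper boundary (n = 1.0 to n = 1.45) the reflected ray undergoes a half-wave phase shift.
Bottom surface (1.45 → 1.33): reflection off a lower-index medium gives no phase shift.
Exactly one π shift → a net half-wave offset.
For dark reflection here: 2 n t = m λ.
Minimum nonzero at m = 1: t = λ / (2 n) = 509 / (2 × 1.45) = 176 nm.

1755 Å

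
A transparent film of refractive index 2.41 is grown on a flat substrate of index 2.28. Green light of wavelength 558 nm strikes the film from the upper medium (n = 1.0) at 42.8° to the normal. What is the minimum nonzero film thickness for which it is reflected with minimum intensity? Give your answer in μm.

0.121 μm

Ray reflecting at the top interface goes from n = 1.0 toward n = 2.41: a half-wave phase shift.
At the lower boundary (n = 2.41 to n = 2.28) the reflected ray undergoes no phase shift.
The two reflections differ by half a wavelength.
So the condition for destructive reflection is 2 n t cos θ_r = m λ.
Snell's law: 1.0 sin 42.8° = 2.41 sin θ_r → sin θ_r = 0.282, cos θ_r = 0.959.
Minimum nonzero at m = 1: t = λ / (2 n cos θ_r) = 558 / (2 × 2.41 × 0.959) = 121 nm.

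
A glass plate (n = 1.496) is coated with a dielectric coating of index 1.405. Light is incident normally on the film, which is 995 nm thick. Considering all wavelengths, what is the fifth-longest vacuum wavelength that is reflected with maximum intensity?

Top surface (1.0 → 1.405): reflection off a higher-index medium gives a half-wave phase shift.
Bottom surface (1.405 → 1.496): reflection off a higher-index medium gives a half-wave phase shift.
Zero or two π shifts → no net half-wave offset.
For strong reflection here: 2 n t = m λ.
λ = 2 n t / m. The fifth-longest wavelength is m = 5: λ = 2 × 1.405 × 995 / 5.00 = 559 nm.

559 nm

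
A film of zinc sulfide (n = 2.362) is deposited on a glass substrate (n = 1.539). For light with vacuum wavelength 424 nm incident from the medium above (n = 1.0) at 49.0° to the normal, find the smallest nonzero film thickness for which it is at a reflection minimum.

At the upper boundary (n = 1.0 to n = 2.362) the reflected ray undergoes a half-wave phase shift.
Bottom surface (2.362 → 1.539): reflection off a lower-index medium gives no phase shift.
Net: one phase inversion between the two reflected rays.
With one net inversion, destructive interference in reflection requires 2 n t cos θ_r = m λ.
Snell's law: 1.0 sin 49.0° = 2.362 sin θ_r → sin θ_r = 0.320, cos θ_r = 0.948.
Minimum nonzero at m = 1: t = λ / (2 n cos θ_r) = 424 / (2 × 2.362 × 0.948) = 94.7 nm.

94.7 nm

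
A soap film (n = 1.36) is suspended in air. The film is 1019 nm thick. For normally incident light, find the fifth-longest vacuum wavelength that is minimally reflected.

554 nm

Top surface (1.0 → 1.36): reflection off a higher-index medium gives a half-wave phase shift.
Ray reflecting at the bottom interface goes from n = 1.36 toward n = 1.0: no phase shift.
Exactly one π shift → a net half-wave offset.
With one net inversion, destructive interference in reflection requires 2 n t = m λ.
λ = 2 n t / m. The fifth-longest wavelength is m = 5: λ = 2 × 1.36 × 1019 / 5.00 = 554 nm.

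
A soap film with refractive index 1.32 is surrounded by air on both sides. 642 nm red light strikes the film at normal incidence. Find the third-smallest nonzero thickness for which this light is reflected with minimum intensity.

730 nm

Top surface (1.0 → 1.32): reflection off a higher-index medium gives a half-wave phase shift.
At the lower boundary (n = 1.32 to n = 1.0) the reflected ray undergoes no phase shift.
Exactly one π shift → a net half-wave offset.
So the condition for destructive reflection is 2 n t = m λ.
The third-smallest nonzero thickness corresponds to m = 3: t = m λ / (2 n) = 3.00 × 642 / (2 × 1.32) = 730 nm.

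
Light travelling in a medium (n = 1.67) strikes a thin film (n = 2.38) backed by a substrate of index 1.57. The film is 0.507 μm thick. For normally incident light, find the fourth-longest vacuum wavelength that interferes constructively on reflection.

690 nm

Top surface (1.67 → 2.38): reflection off a higher-index medium gives a half-wave phase shift.
Ray reflecting at the bottom interface goes from n = 2.38 toward n = 1.57: no phase shift.
Net: one phase inversion between the two reflected rays.
So the condition for constructive reflection is 2 n t = (m + ½) λ.
λ = 2 n t / (m + ½). The fourth-longest wavelength is m = 3: λ = 2 × 2.38 × 507 / 3.50 = 690 nm.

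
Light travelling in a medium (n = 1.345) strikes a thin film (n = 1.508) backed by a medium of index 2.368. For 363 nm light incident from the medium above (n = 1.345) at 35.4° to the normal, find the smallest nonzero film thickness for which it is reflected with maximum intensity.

At the upper boundary (n = 1.345 to n = 1.508) the reflected ray undergoes a half-wave phase shift.
Ray reflecting at the bottom interface goes from n = 1.508 toward n = 2.368: a half-wave phase shift.
Zero or two π shifts → no net half-wave offset.
With no net inversion, constructive interference in reflection requires 2 n t cos θ_r = m λ.
Snell's law: 1.345 sin 35.4° = 1.508 sin θ_r → sin θ_r = 0.517, cos θ_r = 0.856.
Minimum nonzero at m = 1: t = λ / (2 n cos θ_r) = 363 / (2 × 1.508 × 0.856) = 141 nm.

141 nm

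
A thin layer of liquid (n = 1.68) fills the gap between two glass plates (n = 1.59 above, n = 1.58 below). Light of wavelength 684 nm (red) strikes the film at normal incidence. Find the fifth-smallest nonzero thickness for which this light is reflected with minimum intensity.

Ray reflecting at the top interface goes from n = 1.59 toward n = 1.68: a half-wave phase shift.
Bottom surface (1.68 → 1.58): reflection off a lower-index medium gives no phase shift.
Net: one phase inversion between the two reflected rays.
For dark reflection here: 2 n t = m λ.
The fifth-smallest nonzero thickness corresponds to m = 5: t = m λ / (2 n) = 5.00 × 684 / (2 × 1.68) = 1018 nm.

1018 nm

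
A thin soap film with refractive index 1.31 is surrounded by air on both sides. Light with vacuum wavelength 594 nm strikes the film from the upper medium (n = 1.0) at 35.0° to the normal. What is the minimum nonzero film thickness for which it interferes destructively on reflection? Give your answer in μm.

At the upper boundary (n = 1.0 to n = 1.31) the reflected ray undergoes a half-wave phase shift.
Bottom surface (1.31 → 1.0): reflection off a lower-index medium gives no phase shift.
Net: one phase inversion between the two reflected rays.
So the condition for destructive reflection is 2 n t cos θ_r = m λ.
Snell's law: 1.0 sin 35.0° = 1.31 sin θ_r → sin θ_r = 0.438, cos θ_r = 0.899.
Minimum nonzero at m = 1: t = λ / (2 n cos θ_r) = 594 / (2 × 1.31 × 0.899) = 252 nm.

0.252 μm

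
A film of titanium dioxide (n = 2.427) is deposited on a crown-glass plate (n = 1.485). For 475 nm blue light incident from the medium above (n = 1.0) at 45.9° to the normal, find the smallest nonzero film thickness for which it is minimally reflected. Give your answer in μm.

Ray reflecting at the top interface goes from n = 1.0 toward n = 2.427: a half-wave phase shift.
At the lower boundary (n = 2.427 to n = 1.485) the reflected ray undergoes no phase shift.
Exactly one π shift → a net half-wave offset.
For weak reflection here: 2 n t cos θ_r = m λ.
Snell's law: 1.0 sin 45.9° = 2.427 sin θ_r → sin θ_r = 0.296, cos θ_r = 0.955.
Minimum nonzero at m = 1: t = λ / (2 n cos θ_r) = 475 / (2 × 2.427 × 0.955) = 102 nm.

0.102 μm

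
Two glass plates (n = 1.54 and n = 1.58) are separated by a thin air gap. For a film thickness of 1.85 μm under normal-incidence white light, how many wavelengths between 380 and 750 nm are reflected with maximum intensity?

At the upper boundary (n = 1.54 to n = 1.0) the reflected ray undergoes no phase shift.
Bottom surface (1.0 → 1.58): reflection off a higher-index medium gives a half-wave phase shift.
The two reflections differ by half a wavelength.
So the condition for constructive reflection is 2 n t = (m + ½) λ.
λ = 2 n t / (m + ½) = 3700 / (m + ½) nm.
m=4: 822 nm (IR); m=5: 673 nm (visible); m=6: 569 nm (visible); m=7: 493 nm (visible); m=8: 435 nm (visible); m=9: 389 nm (visible); m=10: 352 nm (UV).

5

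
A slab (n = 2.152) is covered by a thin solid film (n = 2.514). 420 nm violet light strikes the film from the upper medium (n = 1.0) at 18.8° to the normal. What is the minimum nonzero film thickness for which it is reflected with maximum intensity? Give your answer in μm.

0.0421 μm

At the upper boundary (n = 1.0 to n = 2.514) the reflected ray undergoes a half-wave phase shift.
Bottom surface (2.514 → 2.152): reflection off a lower-index medium gives no phase shift.
Exactly one π shift → a net half-wave offset.
With one net inversion, constructive interference in reflection requires 2 n t cos θ_r = (m + ½) λ.
Snell's law: 1.0 sin 18.8° = 2.514 sin θ_r → sin θ_r = 0.128, cos θ_r = 0.992.
Minimum at m = 0: t = λ / (4 n cos θ_r) = 420 / (4 × 2.514 × 0.992) = 42.1 nm.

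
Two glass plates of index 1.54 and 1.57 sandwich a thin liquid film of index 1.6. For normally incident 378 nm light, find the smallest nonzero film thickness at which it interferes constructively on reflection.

Top surface (1.54 → 1.6): reflection off a higher-index medium gives a half-wave phase shift.
At the lower boundary (n = 1.6 to n = 1.57) the reflected ray undergoes no phase shift.
The two reflections differ by half a wavelength.
With one net inversion, constructive interference in reflection requires 2 n t = (m + ½) λ.
Minimum at m = 0: t = λ / (4 n) = 378 / (4 × 1.6) = 59.1 nm.

59.1 nm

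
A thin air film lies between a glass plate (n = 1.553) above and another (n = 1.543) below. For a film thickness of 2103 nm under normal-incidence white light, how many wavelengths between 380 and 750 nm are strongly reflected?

At the upper boundary (n = 1.553 to n = 1.0) the reflected ray undergoes no phase shift.
Ray reflecting at the bottom interface goes from n = 1.0 toward n = 1.543: a half-wave phase shift.
The two reflections differ by half a wavelength.
So the condition for constructive reflection is 2 n t = (m + ½) λ.
λ = 2 n t / (m + ½) = 4206 / (m + ½) nm.
m=5: 765 nm (IR); m=6: 647 nm (visible); m=7: 561 nm (visible); m=8: 495 nm (visible); m=9: 443 nm (visible); m=10: 401 nm (visible); m=11: 366 nm (UV).

5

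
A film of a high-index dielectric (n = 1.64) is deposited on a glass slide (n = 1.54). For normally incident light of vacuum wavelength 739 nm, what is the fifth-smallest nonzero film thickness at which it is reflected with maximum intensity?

1014 nm

Top surface (1.0 → 1.64): reflection off a higher-index medium gives a half-wave phase shift.
Bottom surface (1.64 → 1.54): reflection off a lower-index medium gives no phase shift.
The two reflections differ by half a wavelength.
For maximum reflection here: 2 n t = (m + ½) λ.
The fifth-smallest nonzero thickness corresponds to m = 4: t = (m + ½) λ / (2 n) = 4.50 × 739 / (2 × 1.64) = 1014 nm.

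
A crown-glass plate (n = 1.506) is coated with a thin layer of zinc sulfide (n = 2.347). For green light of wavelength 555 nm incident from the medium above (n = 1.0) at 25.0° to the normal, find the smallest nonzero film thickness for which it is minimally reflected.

At the upper boundary (n = 1.0 to n = 2.347) the reflected ray undergoes a half-wave phase shift.
Ray reflecting at the bottom interface goes from n = 2.347 toward n = 1.506: no phase shift.
Net: one phase inversion between the two reflected rays.
For minimum reflection here: 2 n t cos θ_r = m λ.
Snell's law: 1.0 sin 25.0° = 2.347 sin θ_r → sin θ_r = 0.180, cos θ_r = 0.984.
Minimum nonzero at m = 1: t = λ / (2 n cos θ_r) = 555 / (2 × 2.347 × 0.984) = 120 nm.

120 nm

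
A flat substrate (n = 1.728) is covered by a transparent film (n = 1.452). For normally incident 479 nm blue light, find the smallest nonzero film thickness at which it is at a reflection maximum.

165 nm

At the upper boundary (n = 1.0 to n = 1.452) the reflected ray undergoes a half-wave phase shift.
Bottom surface (1.452 → 1.728): reflection off a higher-index medium gives a half-wave phase shift.
Zero or two π shifts → no net half-wave offset.
So the condition for constructive reflection is 2 n t = m λ.
Minimum nonzero at m = 1: t = λ / (2 n) = 479 / (2 × 1.452) = 165 nm.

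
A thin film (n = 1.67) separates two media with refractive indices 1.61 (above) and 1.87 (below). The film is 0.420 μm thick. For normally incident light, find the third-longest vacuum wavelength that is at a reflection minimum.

561 nm

Top surface (1.61 → 1.67): reflection off a higher-index medium gives a half-wave phase shift.
At the lower boundary (n = 1.67 to n = 1.87) the reflected ray undergoes a half-wave phase shift.
Zero or two π shifts → no net half-wave offset.
So the condition for destructive reflection is 2 n t = (m + ½) λ.
λ = 2 n t / (m + ½). The third-longest wavelength is m = 2: λ = 2 × 1.67 × 420 / 2.50 = 561 nm.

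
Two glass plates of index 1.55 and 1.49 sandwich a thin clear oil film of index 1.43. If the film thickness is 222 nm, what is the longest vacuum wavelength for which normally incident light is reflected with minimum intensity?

Top surface (1.55 → 1.43): reflection off a lower-index medium gives no phase shift.
At the lower boundary (n = 1.43 to n = 1.49) the reflected ray undergoes a half-wave phase shift.
The two reflections differ by half a wavelength.
With one net inversion, destructive interference in reflection requires 2 n t = m λ.
λ = 2 n t / m. The longest wavelength is m = 1: λ = 2 × 1.43 × 222 / 1.00 = 635 nm.

635 nm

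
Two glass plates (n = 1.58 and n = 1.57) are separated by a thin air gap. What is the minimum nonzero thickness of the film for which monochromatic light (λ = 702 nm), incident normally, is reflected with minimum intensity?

351 nm

Ray reflecting at the top interface goes from n = 1.58 toward n = 1.0: no phase shift.
At the lower boundary (n = 1.0 to n = 1.57) the reflected ray undergoes a half-wave phase shift.
The two reflections differ by half a wavelength.
So the condition for destructive reflection is 2 n t = m λ.
Minimum nonzero at m = 1: t = λ / (2 n) = 702 / (2 × 1.0) = 351 nm.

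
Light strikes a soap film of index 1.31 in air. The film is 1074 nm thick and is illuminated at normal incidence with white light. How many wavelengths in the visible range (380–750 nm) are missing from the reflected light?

4

Ray reflecting at the top interface goes from n = 1.0 toward n = 1.31: a half-wave phase shift.
At the lower boundary (n = 1.31 to n = 1.0) the reflected ray undergoes no phase shift.
The two reflections differ by half a wavelength.
With one net inversion, destructive interference in reflection requires 2 n t = m λ.
λ = 2 n t / m = 2814 / m nm.
m=3: 938 nm (IR); m=4: 703 nm (visible); m=5: 563 nm (visible); m=6: 469 nm (visible); m=7: 402 nm (visible); m=8: 352 nm (UV).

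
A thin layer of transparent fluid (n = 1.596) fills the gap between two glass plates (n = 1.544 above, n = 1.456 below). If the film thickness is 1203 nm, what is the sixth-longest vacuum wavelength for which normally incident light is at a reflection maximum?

698 nm

Top surface (1.544 → 1.596): reflection off a higher-index medium gives a half-wave phase shift.
Ray reflecting at the bottom interface goes from n = 1.596 toward n = 1.456: no phase shift.
The two reflections differ by half a wavelength.
So the condition for constructive reflection is 2 n t = (m + ½) λ.
λ = 2 n t / (m + ½). The sixth-longest wavelength is m = 5: λ = 2 × 1.596 × 1203 / 5.50 = 698 nm.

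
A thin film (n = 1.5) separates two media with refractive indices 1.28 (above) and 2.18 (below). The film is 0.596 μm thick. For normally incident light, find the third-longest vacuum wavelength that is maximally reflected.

At the upper boundary (n = 1.28 to n = 1.5) the reflected ray undergoes a half-wave phase shift.
At the lower boundary (n = 1.5 to n = 2.18) the reflected ray undergoes a half-wave phase shift.
The two reflections carry the same phase change, so no net offset.
With no net inversion, constructive interference in reflection requires 2 n t = m λ.
λ = 2 n t / m. The third-longest wavelength is m = 3: λ = 2 × 1.5 × 596 / 3.00 = 596 nm.

596 nm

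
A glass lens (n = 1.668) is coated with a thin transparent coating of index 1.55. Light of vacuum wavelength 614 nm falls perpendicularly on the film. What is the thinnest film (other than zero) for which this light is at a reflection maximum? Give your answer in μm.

Top surface (1.0 → 1.55): reflection off a higher-index medium gives a half-wave phase shift.
Bottom surface (1.55 → 1.668): reflection off a higher-index medium gives a half-wave phase shift.
Net: no relative phase inversion (both shifts match).
With no net inversion, constructive interference in reflection requires 2 n t = m λ.
Minimum nonzero at m = 1: t = λ / (2 n) = 614 / (2 × 1.55) = 198 nm.

0.198 μm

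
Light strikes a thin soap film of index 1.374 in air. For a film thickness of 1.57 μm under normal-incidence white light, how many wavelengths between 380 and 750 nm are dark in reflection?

6

At the upper boundary (n = 1.0 to n = 1.374) the reflected ray undergoes a half-wave phase shift.
At the lower boundary (n = 1.374 to n = 1.0) the reflected ray undergoes no phase shift.
Net: one phase inversion between the two reflected rays.
So the condition for destructive reflection is 2 n t = m λ.
λ = 2 n t / m = 4314 / m nm.
m=5: 863 nm (IR); m=6: 719 nm (visible); m=7: 616 nm (visible); m=8: 539 nm (visible); m=9: 479 nm (visible); m=10: 431 nm (visible); m=11: 392 nm (visible); m=12: 360 nm (UV).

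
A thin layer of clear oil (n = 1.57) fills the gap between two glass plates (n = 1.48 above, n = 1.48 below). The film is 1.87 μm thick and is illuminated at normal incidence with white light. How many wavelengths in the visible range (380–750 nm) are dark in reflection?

8

Ray reflecting at the top interface goes from n = 1.48 toward n = 1.57: a half-wave phase shift.
Ray reflecting at the bottom interface goes from n = 1.57 toward n = 1.48: no phase shift.
Exactly one π shift → a net half-wave offset.
For weak reflection here: 2 n t = m λ.
λ = 2 n t / m = 5872 / m nm.
m=7: 839 nm (IR); m=8: 734 nm (visible); m=9: 652 nm (visible); m=10: 587 nm (visible); m=11: 534 nm (visible); m=12: 489 nm (visible); m=13: 452 nm (visible); m=14: 419 nm (visible); m=15: 391 nm (visible); m=16: 367 nm (UV).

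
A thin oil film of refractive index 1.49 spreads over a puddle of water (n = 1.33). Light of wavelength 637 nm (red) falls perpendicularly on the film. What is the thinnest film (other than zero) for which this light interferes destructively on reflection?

214 nm

Ray reflecting at the top interface goes from n = 1.0 toward n = 1.49: a half-wave phase shift.
At the lower boundary (n = 1.49 to n = 1.33) the reflected ray undergoes no phase shift.
Net: one phase inversion between the two reflected rays.
With one net inversion, destructive interference in reflection requires 2 n t = m λ.
Minimum nonzero at m = 1: t = λ / (2 n) = 637 / (2 × 1.49) = 214 nm.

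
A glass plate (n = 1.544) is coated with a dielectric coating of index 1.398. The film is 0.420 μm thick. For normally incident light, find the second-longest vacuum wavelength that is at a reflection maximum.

Top surface (1.0 → 1.398): reflection off a higher-index medium gives a half-wave phase shift.
Bottom surface (1.398 → 1.544): reflection off a higher-index medium gives a half-wave phase shift.
The two reflections carry the same phase change, so no net offset.
For maximum reflection here: 2 n t = m λ.
λ = 2 n t / m. The second-longest wavelength is m = 2: λ = 2 × 1.398 × 420 / 2.00 = 587 nm.

587 nm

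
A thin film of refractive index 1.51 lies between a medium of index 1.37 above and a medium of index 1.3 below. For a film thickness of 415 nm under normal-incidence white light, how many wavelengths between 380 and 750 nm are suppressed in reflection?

2

At the upper boundary (n = 1.37 to n = 1.51) the reflected ray undergoes a half-wave phase shift.
At the lower boundary (n = 1.51 to n = 1.3) the reflected ray undergoes no phase shift.
The two reflections differ by half a wavelength.
For minimum reflection here: 2 n t = m λ.
λ = 2 n t / m = 1253 / m nm.
m=1: 1253 nm (IR); m=2: 627 nm (visible); m=3: 418 nm (visible); m=4: 313 nm (UV).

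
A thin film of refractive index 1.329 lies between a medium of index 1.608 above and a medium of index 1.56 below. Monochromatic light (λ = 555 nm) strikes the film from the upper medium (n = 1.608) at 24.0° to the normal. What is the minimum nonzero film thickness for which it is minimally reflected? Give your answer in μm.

0.240 μm

Ray reflecting at the top interface goes from n = 1.608 toward n = 1.329: no phase shift.
At the lower boundary (n = 1.329 to n = 1.56) the reflected ray undergoes a half-wave phase shift.
The two reflections differ by half a wavelength.
For weak reflection here: 2 n t cos θ_r = m λ.
Snell's law: 1.608 sin 24.0° = 1.329 sin θ_r → sin θ_r = 0.492, cos θ_r = 0.871.
Minimum nonzero at m = 1: t = λ / (2 n cos θ_r) = 555 / (2 × 1.329 × 0.871) = 240 nm.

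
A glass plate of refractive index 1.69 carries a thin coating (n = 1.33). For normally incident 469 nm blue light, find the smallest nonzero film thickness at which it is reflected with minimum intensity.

88.2 nm

Top surface (1.0 → 1.33): reflection off a higher-index medium gives a half-wave phase shift.
Bottom surface (1.33 → 1.69): reflection off a higher-index medium gives a half-wave phase shift.
Zero or two π shifts → no net half-wave offset.
With no net inversion, destructive interference in reflection requires 2 n t = (m + ½) λ.
Minimum at m = 0: t = λ / (4 n) = 469 / (4 × 1.33) = 88.2 nm.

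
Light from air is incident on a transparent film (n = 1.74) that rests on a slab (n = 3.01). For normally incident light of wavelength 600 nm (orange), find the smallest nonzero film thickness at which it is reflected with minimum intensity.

Ray reflecting at the top interface goes from n = 1.0 toward n = 1.74: a half-wave phase shift.
Bottom surface (1.74 → 3.01): reflection off a higher-index medium gives a half-wave phase shift.
Net: no relative phase inversion (both shifts match).
With no net inversion, destructive interference in reflection requires 2 n t = (m + ½) λ.
Minimum at m = 0: t = λ / (4 n) = 600 / (4 × 1.74) = 86.2 nm.

86.2 nm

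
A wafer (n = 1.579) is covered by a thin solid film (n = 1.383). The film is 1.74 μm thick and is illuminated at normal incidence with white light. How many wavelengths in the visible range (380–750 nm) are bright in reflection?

6

Top surface (1.0 → 1.383): reflection off a higher-index medium gives a half-wave phase shift.
Bottom surface (1.383 → 1.579): reflection off a higher-index medium gives a half-wave phase shift.
The two reflections carry the same phase change, so no net offset.
For maximum reflection here: 2 n t = m λ.
λ = 2 n t / m = 4813 / m nm.
m=6: 802 nm (IR); m=7: 688 nm (visible); m=8: 602 nm (visible); m=9: 535 nm (visible); m=10: 481 nm (visible); m=11: 438 nm (visible); m=12: 401 nm (visible); m=13: 370 nm (UV).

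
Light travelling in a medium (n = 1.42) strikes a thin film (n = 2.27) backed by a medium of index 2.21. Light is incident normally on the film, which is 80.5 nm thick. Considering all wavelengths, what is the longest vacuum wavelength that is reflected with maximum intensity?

Ray reflecting at the top interface goes from n = 1.42 toward n = 2.27: a half-wave phase shift.
At the lower boundary (n = 2.27 to n = 2.21) the reflected ray undergoes no phase shift.
The two reflections differ by half a wavelength.
For strong reflection here: 2 n t = (m + ½) λ.
λ = 2 n t / (m + ½). The longest wavelength is m = 0: λ = 2 × 2.27 × 80.5 / 0.500 = 731 nm.

731 nm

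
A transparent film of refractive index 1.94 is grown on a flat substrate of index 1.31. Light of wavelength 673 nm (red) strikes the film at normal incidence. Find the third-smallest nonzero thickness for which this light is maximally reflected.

Top surface (1.0 → 1.94): reflection off a higher-index medium gives a half-wave phase shift.
Bottom surface (1.94 → 1.31): reflection off a lower-index medium gives no phase shift.
Net: one phase inversion between the two reflected rays.
With one net inversion, constructive interference in reflection requires 2 n t = (m + ½) λ.
The third-smallest nonzero thickness corresponds to m = 2: t = (m + ½) λ / (2 n) = 2.50 × 673 / (2 × 1.94) = 434 nm.

434 nm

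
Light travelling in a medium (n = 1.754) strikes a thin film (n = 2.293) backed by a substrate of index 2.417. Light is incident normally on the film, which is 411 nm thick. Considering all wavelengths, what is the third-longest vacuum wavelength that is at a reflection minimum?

754 nm

Top surface (1.754 → 2.293): reflection off a higher-index medium gives a half-wave phase shift.
Bottom surface (2.293 → 2.417): reflection off a higher-index medium gives a half-wave phase shift.
Net: no relative phase inversion (both shifts match).
So the condition for destructive reflection is 2 n t = (m + ½) λ.
λ = 2 n t / (m + ½). The third-longest wavelength is m = 2: λ = 2 × 2.293 × 411 / 2.50 = 754 nm.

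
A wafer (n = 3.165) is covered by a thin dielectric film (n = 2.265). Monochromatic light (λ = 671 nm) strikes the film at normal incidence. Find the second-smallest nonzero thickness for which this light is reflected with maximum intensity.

Top surface (1.0 → 2.265): reflection off a higher-index medium gives a half-wave phase shift.
Bottom surface (2.265 → 3.165): reflection off a higher-index medium gives a half-wave phase shift.
The two reflections carry the same phase change, so no net offset.
For strong reflection here: 2 n t = m λ.
The second-smallest nonzero thickness corresponds to m = 2: t = m λ / (2 n) = 2.00 × 671 / (2 × 2.265) = 296 nm.

296 nm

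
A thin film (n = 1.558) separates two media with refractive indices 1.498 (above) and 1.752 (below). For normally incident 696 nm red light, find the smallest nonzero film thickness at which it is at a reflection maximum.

223 nm

At the upper boundary (n = 1.498 to n = 1.558) the reflected ray undergoes a half-wave phase shift.
Bottom surface (1.558 → 1.752): reflection off a higher-index medium gives a half-wave phase shift.
Net: no relative phase inversion (both shifts match).
With no net inversion, constructive interference in reflection requires 2 n t = m λ.
Minimum nonzero at m = 1: t = λ / (2 n) = 696 / (2 × 1.558) = 223 nm.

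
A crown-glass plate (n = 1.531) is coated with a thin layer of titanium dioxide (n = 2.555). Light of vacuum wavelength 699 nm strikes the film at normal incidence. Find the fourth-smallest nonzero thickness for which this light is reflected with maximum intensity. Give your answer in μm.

Top surface (1.0 → 2.555): reflection off a higher-index medium gives a half-wave phase shift.
Ray reflecting at the bottom interface goes from n = 2.555 toward n = 1.531: no phase shift.
Exactly one π shift → a net half-wave offset.
So the condition for constructive reflection is 2 n t = (m + ½) λ.
The fourth-smallest nonzero thickness corresponds to m = 3: t = (m + ½) λ / (2 n) = 3.50 × 699 / (2 × 2.555) = 479 nm.

0.479 μm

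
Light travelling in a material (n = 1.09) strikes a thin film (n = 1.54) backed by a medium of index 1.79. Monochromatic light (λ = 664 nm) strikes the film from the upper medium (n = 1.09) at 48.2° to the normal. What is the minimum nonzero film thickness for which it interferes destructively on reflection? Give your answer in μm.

0.127 μm

Top surface (1.09 → 1.54): reflection off a higher-index medium gives a half-wave phase shift.
Bottom surface (1.54 → 1.79): reflection off a higher-index medium gives a half-wave phase shift.
The two reflections carry the same phase change, so no net offset.
So the condition for destructive reflection is 2 n t cos θ_r = (m + ½) λ.
Snell's law: 1.09 sin 48.2° = 1.54 sin θ_r → sin θ_r = 0.528, cos θ_r = 0.849.
Minimum at m = 0: t = λ / (4 n cos θ_r) = 664 / (4 × 1.54 × 0.849) = 127 nm.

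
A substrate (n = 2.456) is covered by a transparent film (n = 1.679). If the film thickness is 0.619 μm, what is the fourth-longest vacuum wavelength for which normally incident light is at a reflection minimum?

At the upper boundary (n = 1.0 to n = 1.679) the reflected ray undergoes a half-wave phase shift.
Ray reflecting at the bottom interface goes from n = 1.679 toward n = 2.456: a half-wave phase shift.
The two reflections carry the same phase change, so no net offset.
So the condition for destructive reflection is 2 n t = (m + ½) λ.
λ = 2 n t / (m + ½). The fourth-longest wavelength is m = 3: λ = 2 × 1.679 × 619 / 3.50 = 594 nm.

594 nm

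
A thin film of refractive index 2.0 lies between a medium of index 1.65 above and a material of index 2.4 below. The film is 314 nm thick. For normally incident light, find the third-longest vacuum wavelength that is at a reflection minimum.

Ray reflecting at the top interface goes from n = 1.65 toward n = 2.0: a half-wave phase shift.
At the lower boundary (n = 2.0 to n = 2.4) the reflected ray undergoes a half-wave phase shift.
Net: no relative phase inversion (both shifts match).
So the condition for destructive reflection is 2 n t = (m + ½) λ.
λ = 2 n t / (m + ½). The third-longest wavelength is m = 2: λ = 2 × 2.0 × 314 / 2.50 = 502 nm.

502 nm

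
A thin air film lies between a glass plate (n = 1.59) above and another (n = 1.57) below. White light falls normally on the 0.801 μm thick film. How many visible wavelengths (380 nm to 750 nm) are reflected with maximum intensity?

2

Top surface (1.59 → 1.0): reflection off a lower-index medium gives no phase shift.
Ray reflecting at the bottom interface goes from n = 1.0 toward n = 1.57: a half-wave phase shift.
Net: one phase inversion between the two reflected rays.
For bright reflection here: 2 n t = (m + ½) λ.
λ = 2 n t / (m + ½) = 1602 / (m + ½) nm.
m=1: 1068 nm (IR); m=2: 641 nm (visible); m=3: 458 nm (visible); m=4: 356 nm (UV).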